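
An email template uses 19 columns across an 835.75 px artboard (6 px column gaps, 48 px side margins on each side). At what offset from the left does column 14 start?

Subtract both margins: 835.75 − 2·48 = 739.75 px.
739.75 − 18·6 = 631.75; ÷19 gives c = 33.25 px.
Each column+gutter stride is 39.25 px; 13 of them past the 48 px margin is 48 + 510.25 = 558.25 px.

558.25 px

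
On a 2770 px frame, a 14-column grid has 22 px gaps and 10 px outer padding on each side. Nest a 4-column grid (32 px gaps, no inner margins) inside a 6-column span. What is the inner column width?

Outer content = 2770 − 2·10 = 2750 px.
Subtracting 13 gaps of 22 leaves 2464 for 14 columns, so c = 176 px.
6 columns plus 5 gaps: 1056 + 110 = 1166 px.
Subtracting 3 gaps of 32 leaves 1070 for 4 columns, so d = 267.5 px.

267.5 px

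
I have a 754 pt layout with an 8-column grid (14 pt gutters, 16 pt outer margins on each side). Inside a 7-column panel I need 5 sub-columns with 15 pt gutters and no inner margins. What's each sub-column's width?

Inside the margins: 754 − 32 = 722 pt.
Subtracting 7 gutters of 14 leaves 624 for 8 columns, so c = 78 pt.
7 columns plus 6 gutters: 546 + 84 = 630 pt.
5 columns + 4 gutters: 5d + 4·15 = 630.
5d = 630 − 60 = 570, so d = 114 pt.

114 pt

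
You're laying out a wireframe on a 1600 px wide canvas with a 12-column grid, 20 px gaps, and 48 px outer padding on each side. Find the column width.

Take off 96 px of margins, leaving 1504 px.
Subtracting 11 gaps of 20 leaves 1284 for 12 columns, so c = 107 px.

107 px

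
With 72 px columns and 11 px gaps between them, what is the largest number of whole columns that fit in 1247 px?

Each extra column adds 72 + 11 = 83 px.
(1247 + 11) / 83 = 15.16, so 15 columns fit.

15 columns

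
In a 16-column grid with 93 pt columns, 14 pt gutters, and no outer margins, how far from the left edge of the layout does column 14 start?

1391 pt

Before column 14: 13 columns + 13 gutters.
Offset = 13·(93 + 14) = 13·107 = 1391 pt.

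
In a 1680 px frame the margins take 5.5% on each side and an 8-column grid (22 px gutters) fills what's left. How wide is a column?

167.65 px

Margins: 5.5% × 1680 = 92.4 px each, so content = 1680 − 184.8 = 1495.2 px.
1495.2 − 7·22 = 1341.2; ÷8 gives c = 167.65 px.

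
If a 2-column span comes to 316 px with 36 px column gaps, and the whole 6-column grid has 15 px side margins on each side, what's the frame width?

1050 px

2c + 1·36 = 316 → 2c = 280 → c = 140 px.
Frame = 2·15 + 6·140 + 5·36 = 30 + 840 + 180 = 1050 px.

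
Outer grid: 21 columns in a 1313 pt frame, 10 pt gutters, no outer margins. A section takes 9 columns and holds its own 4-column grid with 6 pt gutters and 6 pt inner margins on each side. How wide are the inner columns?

21 columns + 20 gutters: 21c + 20·10 = 1313.
21c = 1313 − 200 = 1113, so c = 53 pt.
9 columns plus 8 gutters: 477 + 80 = 557 pt.
Inner content = 557 − 2·6 = 545 pt.
4 columns + 3 gutters: 4d + 3·6 = 545.
4d = 545 − 18 = 527, so d = 131.75 pt.

131.75 pt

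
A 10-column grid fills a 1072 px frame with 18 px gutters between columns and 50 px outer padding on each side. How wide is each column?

81 px

Subtract both margins: 1072 − 2·50 = 972 px.
10c + 9·18 = 972 → 10c = 810 → c = 81 px.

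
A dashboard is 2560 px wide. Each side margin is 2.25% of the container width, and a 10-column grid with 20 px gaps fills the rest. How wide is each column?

226.48 px

Each margin = 2.25% of 2560 = 57.6 px; content = 2560 − 2·57.6 = 2444.8 px.
Subtracting 9 gaps of 20 leaves 2264.8 for 10 columns, so c = 226.48 px.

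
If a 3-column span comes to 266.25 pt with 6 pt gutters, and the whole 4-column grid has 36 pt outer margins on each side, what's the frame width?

429 pt

266.25 − 2·6 = 254.25; ÷3 gives c = 84.75 pt.
Adding margins, columns and gutters: 72 + 339 + 18 = 429 pt.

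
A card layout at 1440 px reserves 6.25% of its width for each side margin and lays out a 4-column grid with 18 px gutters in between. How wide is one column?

301.5 px

Margins: 6.25% × 1440 = 90 px each, so content = 1440 − 180 = 1260 px.
1260 − 3·18 = 1206; ÷4 gives c = 301.5 px.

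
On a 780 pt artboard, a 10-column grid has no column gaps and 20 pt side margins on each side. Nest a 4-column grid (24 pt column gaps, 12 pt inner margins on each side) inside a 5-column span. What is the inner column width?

68.5 pt

Inside the margins: 780 − 40 = 740 pt.
With no column gaps, each column is 740/10 = 74 pt.
With no column gaps, 5 columns span 5·74 = 370 pt.
Inner content = 370 − 2·12 = 346 pt.
346 − 3·24 = 274; ÷4 gives d = 68.5 pt.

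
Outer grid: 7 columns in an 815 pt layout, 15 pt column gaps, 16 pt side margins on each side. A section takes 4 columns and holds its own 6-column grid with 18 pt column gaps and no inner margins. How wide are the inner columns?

Inside the margins: 815 − 32 = 783 pt.
Subtracting 6 column gaps of 15 leaves 693 for 7 columns, so c = 99 pt.
4 columns plus 3 column gaps: 396 + 45 = 441 pt.
6d + 5·18 = 441 → 6d = 351 → d = 58.5 pt.

58.5 pt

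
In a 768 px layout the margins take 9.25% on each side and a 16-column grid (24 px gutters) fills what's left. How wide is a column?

16.62 px

Margins: 9.25% × 768 = 71.04 px each, so content = 768 − 142.08 = 625.92 px.
16c + 15·24 = 625.92 → 16c = 265.92 → c = 16.62 px.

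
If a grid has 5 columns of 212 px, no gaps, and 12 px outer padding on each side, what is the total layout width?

1084 px

Total width: 2·12 + 5·212 = 1084 px.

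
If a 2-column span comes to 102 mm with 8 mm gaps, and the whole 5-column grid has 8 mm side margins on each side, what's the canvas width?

283 mm

2 columns + 1 gap: 2c + 1·8 = 102.
2c = 102 − 8 = 94, so c = 47 mm.
Canvas = 2·8 + 5·47 + 4·8 = 16 + 235 + 32 = 283 mm.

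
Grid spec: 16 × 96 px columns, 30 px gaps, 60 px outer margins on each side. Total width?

Adding margins, columns and gutters: 120 + 1536 + 450 = 2106 px.

2106 px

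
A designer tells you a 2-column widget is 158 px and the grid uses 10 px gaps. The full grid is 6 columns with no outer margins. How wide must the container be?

2c + 1·10 = 158 → 2c = 148 → c = 74 px.
Total width: 6·74 + 5·10 = 494 px.

494 px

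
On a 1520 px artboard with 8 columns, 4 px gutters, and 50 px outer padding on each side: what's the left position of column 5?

Take off 100 px of margins, leaving 1420 px.
8 columns + 7 gutters: 8c + 7·4 = 1420.
8c = 1420 − 28 = 1392, so c = 174 px.
Column 5 starts at margin + 4·(column + gutter) = 50 + 4·178 = 762 px.

762 px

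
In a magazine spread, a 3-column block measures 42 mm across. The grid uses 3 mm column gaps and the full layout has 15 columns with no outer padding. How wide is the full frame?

222 mm

Subtracting 2 column gaps of 3 leaves 36 for 3 columns, so c = 12 mm.
Total width: 15·12 + 14·3 = 222 mm.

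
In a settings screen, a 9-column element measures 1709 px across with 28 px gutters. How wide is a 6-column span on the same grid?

9c + 8·28 = 1709 → 9c = 1485 → c = 165 px.
6 columns plus 5 gutters: 990 + 140 = 1130 px.

1130 px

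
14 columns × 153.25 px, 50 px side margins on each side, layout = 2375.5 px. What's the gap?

Take off 100 px of margins, leaving 2275.5 px.
14 columns take 14·153.25 = 2145.5 px; remaining 130 splits into 13 gaps.
g = 130 / 13 = 10 px.

10 px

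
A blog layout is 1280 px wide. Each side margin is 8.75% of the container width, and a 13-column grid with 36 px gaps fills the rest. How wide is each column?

Each margin = 8.75% of 1280 = 112 px; content = 1280 − 2·112 = 1056 px.
1056 − 12·36 = 624; ÷13 gives c = 48 px.

48 px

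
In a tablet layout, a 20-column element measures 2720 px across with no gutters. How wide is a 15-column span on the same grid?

20c = 2720 → c = 136 px.
With no gutters, 15 columns span 15·136 = 2040 px.

2040 px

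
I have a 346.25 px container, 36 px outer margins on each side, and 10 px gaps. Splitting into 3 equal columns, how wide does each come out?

Inside the margins: 346.25 − 72 = 274.25 px.
274.25 − 2·10 = 254.25; ÷3 gives c = 84.75 px.

84.75 px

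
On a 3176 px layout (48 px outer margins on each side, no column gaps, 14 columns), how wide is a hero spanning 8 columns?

Take off 96 px of margins, leaving 3080 px.
With no column gaps, each column is 3080/14 = 220 px.
8-column span = 8·220 = 1760 px.

1760 px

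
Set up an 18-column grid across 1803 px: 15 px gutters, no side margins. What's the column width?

18 columns + 17 gutters: 18c + 17·15 = 1803.
18c = 1803 − 255 = 1548, so c = 86 px.

86 px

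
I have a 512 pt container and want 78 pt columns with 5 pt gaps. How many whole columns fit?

Each extra column adds 78 + 5 = 83 pt.
(512 + 5) / 83 = 6.23, so 6 columns fit.

6 columns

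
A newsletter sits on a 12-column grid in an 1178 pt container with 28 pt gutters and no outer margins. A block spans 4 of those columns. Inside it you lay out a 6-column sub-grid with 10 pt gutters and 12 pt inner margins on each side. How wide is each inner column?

50 pt

12c + 11·28 = 1178 → 12c = 870 → c = 72.5 pt.
4 columns plus 3 gutters: 290 + 84 = 374 pt.
Inner content = 374 − 2·12 = 350 pt.
Subtracting 5 gutters of 10 leaves 300 for 6 columns, so d = 50 pt.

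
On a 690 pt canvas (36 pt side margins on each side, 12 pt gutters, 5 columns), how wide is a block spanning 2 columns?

240 pt

Inside the margins: 690 − 72 = 618 pt.
Subtracting 4 gutters of 12 leaves 570 for 5 columns, so c = 114 pt.
2 columns plus 1 gutter: 228 + 12 = 240 pt.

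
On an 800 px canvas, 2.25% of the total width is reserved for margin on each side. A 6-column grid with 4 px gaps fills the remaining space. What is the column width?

124 px

800 × (1 − 2·2.25%) = 800 × 95.5% = 764 px for the columns.
6 columns + 5 gaps: 6c + 5·4 = 764.
6c = 764 − 20 = 744, so c = 124 px.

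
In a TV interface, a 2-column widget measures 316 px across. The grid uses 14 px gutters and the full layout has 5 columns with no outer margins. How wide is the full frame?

2c + 1·14 = 316 → 2c = 302 → c = 151 px.
Frame = 5·151 + 4·14 = 755 + 56 = 811 px.

811 px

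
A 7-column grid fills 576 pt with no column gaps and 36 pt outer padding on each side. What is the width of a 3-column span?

216 pt

Inside the margins: 576 − 72 = 504 pt.
7c = 504 → c = 72 pt.
3-column span = 3·72 = 216 pt.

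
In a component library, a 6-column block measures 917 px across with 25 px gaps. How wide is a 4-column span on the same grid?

603 px

6 columns + 5 gaps: 6c + 5·25 = 917.
6c = 917 − 125 = 792, so c = 132 px.
Span of 4: 4·132 + 3·25 = 528 + 75 = 603 px.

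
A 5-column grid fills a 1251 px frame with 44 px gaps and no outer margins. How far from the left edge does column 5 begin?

1036 px

5c + 4·44 = 1251 → 5c = 1075 → c = 215 px.
Each column+gutter stride is 259 px; with no margin, 4 of them is 1036 px.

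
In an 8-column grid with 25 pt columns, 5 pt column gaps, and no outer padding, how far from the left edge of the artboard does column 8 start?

210 pt

Before column 8: 7 columns + 7 column gaps.
Offset = 7·(25 + 5) = 7·30 = 210 pt.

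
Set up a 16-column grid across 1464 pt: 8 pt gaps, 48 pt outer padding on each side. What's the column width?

78 pt

Subtract both margins: 1464 − 2·48 = 1368 pt.
16 columns + 15 gaps: 16c + 15·8 = 1368.
16c = 1368 − 120 = 1248, so c = 78 pt.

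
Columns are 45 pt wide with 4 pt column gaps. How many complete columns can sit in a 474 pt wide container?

9 columns

9 columns: 9·45 + 8·4 = 437 pt ≤ 474.
10 columns: 486 pt > 474. So 9.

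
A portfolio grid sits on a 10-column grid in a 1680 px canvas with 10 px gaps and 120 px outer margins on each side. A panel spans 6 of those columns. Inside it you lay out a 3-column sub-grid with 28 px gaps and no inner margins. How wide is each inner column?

Subtract both margins: 1680 − 2·120 = 1440 px.
10c + 9·10 = 1440 → 10c = 1350 → c = 135 px.
6 columns plus 5 gaps: 810 + 50 = 860 px.
Subtracting 2 gaps of 28 leaves 804 for 3 columns, so d = 268 px.

268 px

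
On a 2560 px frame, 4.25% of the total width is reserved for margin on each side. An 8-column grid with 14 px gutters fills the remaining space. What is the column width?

280.55 px

2560 × (1 − 2·4.25%) = 2560 × 91.5% = 2342.4 px for the columns.
Subtracting 7 gutters of 14 leaves 2244.4 for 8 columns, so c = 280.55 px.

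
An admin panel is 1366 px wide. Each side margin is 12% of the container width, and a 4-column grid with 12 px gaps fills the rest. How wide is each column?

Each margin = 12% of 1366 = 163.92 px; content = 1366 − 2·163.92 = 1038.16 px.
Subtracting 3 gaps of 12 leaves 1002.16 for 4 columns, so c = 250.54 px.

250.54 px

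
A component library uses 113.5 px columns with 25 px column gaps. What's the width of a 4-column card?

4-column span = 4·113.5 + 3·25 = 529 px.

529 px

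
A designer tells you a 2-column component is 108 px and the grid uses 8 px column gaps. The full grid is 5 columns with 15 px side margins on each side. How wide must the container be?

Subtracting 1 column gap of 8 leaves 100 for 2 columns, so c = 50 px.
Adding margins, columns and gutters: 30 + 250 + 32 = 312 px.

312 px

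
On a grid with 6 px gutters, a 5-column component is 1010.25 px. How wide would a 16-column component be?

3246 px

5c + 4·6 = 1010.25 → 5c = 986.25 → c = 197.25 px.
16 columns plus 15 gutters: 3156 + 90 = 3246 px.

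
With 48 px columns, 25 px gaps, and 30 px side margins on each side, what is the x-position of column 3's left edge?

Each column+gutter stride is 73 px; 2 of them past the 30 px margin is 30 + 146 = 176 px.

176 px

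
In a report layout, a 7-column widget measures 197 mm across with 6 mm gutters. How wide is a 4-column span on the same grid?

197 − 6·6 = 161; ÷7 gives c = 23 mm.
4-column span = 4·23 + 3·6 = 110 mm.

110 mm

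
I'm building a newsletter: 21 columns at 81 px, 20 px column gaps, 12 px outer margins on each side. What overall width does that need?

2125 px

Total width: 2·12 + 21·81 + 20·20 = 2125 px.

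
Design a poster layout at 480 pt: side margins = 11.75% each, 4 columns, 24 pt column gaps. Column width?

73.8 pt

480 × (1 − 2·11.75%) = 480 × 76.5% = 367.2 pt for the columns.
Subtracting 3 column gaps of 24 leaves 295.2 for 4 columns, so c = 73.8 pt.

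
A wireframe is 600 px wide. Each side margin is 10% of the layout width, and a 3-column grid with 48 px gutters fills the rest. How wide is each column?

Each margin = 10% of 600 = 60 px; content = 600 − 2·60 = 480 px.
3c + 2·48 = 480 → 3c = 384 → c = 128 px.

128 px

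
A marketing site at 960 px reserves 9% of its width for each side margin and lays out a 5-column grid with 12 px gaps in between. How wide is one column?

Each margin = 9% of 960 = 86.4 px; content = 960 − 2·86.4 = 787.2 px.
787.2 − 4·12 = 739.2; ÷5 gives c = 147.84 px.

147.84 px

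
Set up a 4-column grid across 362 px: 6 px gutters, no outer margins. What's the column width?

Subtracting 3 gutters of 6 leaves 344 for 4 columns, so c = 86 px.

86 px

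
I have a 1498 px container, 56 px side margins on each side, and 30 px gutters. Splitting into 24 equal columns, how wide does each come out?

Inside the margins: 1498 − 112 = 1386 px.
24 columns + 23 gutters: 24c + 23·30 = 1386.
24c = 1386 − 690 = 696, so c = 29 px.

29 px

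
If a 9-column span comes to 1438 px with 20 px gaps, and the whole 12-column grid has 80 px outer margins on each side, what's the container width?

2084 px

9c + 8·20 = 1438 → 9c = 1278 → c = 142 px.
Total width: 2·80 + 12·142 + 11·20 = 2084 px.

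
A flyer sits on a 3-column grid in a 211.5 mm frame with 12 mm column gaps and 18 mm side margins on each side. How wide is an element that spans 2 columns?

113 mm

Take off 36 mm of margins, leaving 175.5 mm.
175.5 − 2·12 = 151.5; ÷3 gives c = 50.5 mm.
Span of 2: 2·50.5 + 1·12 = 101 + 12 = 113 mm.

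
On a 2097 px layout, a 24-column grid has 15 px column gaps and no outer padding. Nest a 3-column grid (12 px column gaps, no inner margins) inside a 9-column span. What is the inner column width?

Subtracting 23 column gaps of 15 leaves 1752 for 24 columns, so c = 73 px.
9 columns plus 8 column gaps: 657 + 120 = 777 px.
777 − 2·12 = 753; ÷3 gives d = 251 px.

251 px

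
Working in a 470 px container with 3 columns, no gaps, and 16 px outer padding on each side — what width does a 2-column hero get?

292 px

Content width = 470 − 2·16 = 438 px.
438 / 3 = 146 px per column.
With no gaps, 2 columns span 2·146 = 292 px.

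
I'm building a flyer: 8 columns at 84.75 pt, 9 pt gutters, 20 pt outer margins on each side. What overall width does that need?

781 pt

Adding margins, columns and gutters: 40 + 678 + 63 = 781 pt.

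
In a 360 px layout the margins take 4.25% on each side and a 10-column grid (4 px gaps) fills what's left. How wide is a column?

29.34 px

Each margin = 4.25% of 360 = 15.3 px; content = 360 − 2·15.3 = 329.4 px.
329.4 − 9·4 = 293.4; ÷10 gives c = 29.34 px.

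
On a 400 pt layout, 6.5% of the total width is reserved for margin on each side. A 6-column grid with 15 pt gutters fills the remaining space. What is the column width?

45.5 pt

400 × (1 − 2·6.5%) = 400 × 87% = 348 pt for the columns.
Subtracting 5 gutters of 15 leaves 273 for 6 columns, so c = 45.5 pt.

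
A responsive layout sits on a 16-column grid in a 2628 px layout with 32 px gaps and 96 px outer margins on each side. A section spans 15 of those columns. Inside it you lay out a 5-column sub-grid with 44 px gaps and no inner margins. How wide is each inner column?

Outer content = 2628 − 2·96 = 2436 px.
Subtracting 15 gaps of 32 leaves 1956 for 16 columns, so c = 122.25 px.
15-column span = 15·122.25 + 14·32 = 2281.75 px.
2281.75 − 4·44 = 2105.75; ÷5 gives d = 421.15 px.

421.15 px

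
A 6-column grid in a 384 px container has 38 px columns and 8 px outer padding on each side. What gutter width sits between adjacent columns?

28 px

Content width = 384 − 2·8 = 368 px.
6·38 + 5g = 368 → 5g = 140 → g = 28 px.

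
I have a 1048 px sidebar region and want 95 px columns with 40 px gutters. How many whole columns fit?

Each extra column adds 95 + 40 = 135 px.
(1048 + 40) / 135 = 8.06, so 8 columns fit.

8 columns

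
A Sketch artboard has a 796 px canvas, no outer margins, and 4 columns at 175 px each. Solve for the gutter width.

32 px

4 columns take 4·175 = 700 px; remaining 96 splits into 3 gutters.
g = 96 / 3 = 32 px.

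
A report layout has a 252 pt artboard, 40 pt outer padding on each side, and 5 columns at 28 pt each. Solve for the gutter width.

Take off 80 pt of margins, leaving 172 pt.
5·28 + 4g = 172 → 4g = 32 → g = 8 pt.

8 pt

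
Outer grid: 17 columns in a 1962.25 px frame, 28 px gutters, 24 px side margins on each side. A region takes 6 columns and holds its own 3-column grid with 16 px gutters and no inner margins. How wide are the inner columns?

Take off 48 px of margins, leaving 1914.25 px.
1914.25 − 16·28 = 1466.25; ÷17 gives c = 86.25 px.
6-column span = 6·86.25 + 5·28 = 657.5 px.
3d + 2·16 = 657.5 → 3d = 625.5 → d = 208.5 px.

208.5 px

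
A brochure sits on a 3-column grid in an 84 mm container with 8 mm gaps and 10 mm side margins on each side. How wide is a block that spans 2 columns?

Inside the margins: 84 − 20 = 64 mm.
64 − 2·8 = 48; ÷3 gives c = 16 mm.
2-column span = 2·16 + 1·8 = 40 mm.

40 mm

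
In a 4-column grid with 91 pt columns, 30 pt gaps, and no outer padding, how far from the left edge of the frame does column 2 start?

Before column 2: 1 column + 1 gap.
Offset = 1·(91 + 30) = 1·121 = 121 pt.

121 pt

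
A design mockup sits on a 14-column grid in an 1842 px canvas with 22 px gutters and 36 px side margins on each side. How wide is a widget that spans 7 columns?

Inside the margins: 1842 − 72 = 1770 px.
Subtracting 13 gutters of 22 leaves 1484 for 14 columns, so c = 106 px.
7 columns plus 6 gutters: 742 + 132 = 874 px.

874 px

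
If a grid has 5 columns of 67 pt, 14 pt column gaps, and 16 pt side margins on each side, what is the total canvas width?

Total width: 2·16 + 5·67 + 4·14 = 423 pt.

423 pt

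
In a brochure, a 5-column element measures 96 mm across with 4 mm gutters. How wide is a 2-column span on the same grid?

96 − 4·4 = 80; ÷5 gives c = 16 mm.
2-column span = 2·16 + 1·4 = 36 mm.

36 mm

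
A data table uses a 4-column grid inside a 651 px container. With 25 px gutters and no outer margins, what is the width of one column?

144 px

4 columns + 3 gutters: 4c + 3·25 = 651.
4c = 651 − 75 = 576, so c = 144 px.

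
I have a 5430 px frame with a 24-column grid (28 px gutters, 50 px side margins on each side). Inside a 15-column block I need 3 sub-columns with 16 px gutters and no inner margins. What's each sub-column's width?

Take off 100 px of margins, leaving 5330 px.
5330 − 23·28 = 4686; ÷24 gives c = 195.25 px.
15 columns plus 14 gutters: 2928.75 + 392 = 3320.75 px.
3d + 2·16 = 3320.75 → 3d = 3288.75 → d = 1096.25 px.

1096.25 px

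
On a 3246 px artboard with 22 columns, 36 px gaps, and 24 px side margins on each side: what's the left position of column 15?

Subtract both margins: 3246 − 2·24 = 3198 px.
3198 − 21·36 = 2442; ÷22 gives c = 111 px.
Column 15 starts at margin + 14·(column + gutter) = 24 + 14·147 = 2082 px.

2082 px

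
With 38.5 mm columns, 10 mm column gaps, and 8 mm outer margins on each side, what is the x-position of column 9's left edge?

Before column 9: the margin + 8 columns + 8 column gaps.
Offset = 8 + 8·(38.5 + 10) = 8 + 388 = 396 mm.

396 mm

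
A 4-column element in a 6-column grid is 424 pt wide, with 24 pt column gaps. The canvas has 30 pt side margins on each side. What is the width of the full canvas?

Subtracting 3 column gaps of 24 leaves 352 for 4 columns, so c = 88 pt.
Total width: 2·30 + 6·88 + 5·24 = 708 pt.

708 pt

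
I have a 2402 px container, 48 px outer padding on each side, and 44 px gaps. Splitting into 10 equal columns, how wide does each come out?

Content width = 2402 − 2·48 = 2306 px.
10c + 9·44 = 2306 → 10c = 1910 → c = 191 px.

191 px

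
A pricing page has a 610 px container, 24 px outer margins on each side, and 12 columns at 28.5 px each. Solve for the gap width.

20 px

Subtract both margins: 610 − 2·24 = 562 px.
12·28.5 + 11g = 562 → 11g = 220 → g = 20 px.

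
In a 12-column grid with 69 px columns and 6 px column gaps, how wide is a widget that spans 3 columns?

219 px

Span of 3: 3·69 + 2·6 = 207 + 12 = 219 px.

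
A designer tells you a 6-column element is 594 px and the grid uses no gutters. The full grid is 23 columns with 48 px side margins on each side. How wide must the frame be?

2373 px

594 / 6 = 99 px per column.
Total width: 2·48 + 23·99 = 2373 px.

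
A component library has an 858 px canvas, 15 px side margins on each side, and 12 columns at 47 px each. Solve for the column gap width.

Inside the margins: 858 − 30 = 828 px.
Columns use 564 px, leaving 264 px across 11 column gaps = 24 px each.

24 px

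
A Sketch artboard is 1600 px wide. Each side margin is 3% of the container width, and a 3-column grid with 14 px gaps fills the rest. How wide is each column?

Margins: 3% × 1600 = 48 px each, so content = 1600 − 96 = 1504 px.
3c + 2·14 = 1504 → 3c = 1476 → c = 492 px.

492 px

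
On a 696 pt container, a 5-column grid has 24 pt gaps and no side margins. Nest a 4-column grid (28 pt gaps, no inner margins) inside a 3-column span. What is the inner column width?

81 pt

5 columns + 4 gaps: 5c + 4·24 = 696.
5c = 696 − 96 = 600, so c = 120 pt.
Span of 3: 3·120 + 2·24 = 360 + 48 = 408 pt.
408 − 3·28 = 324; ÷4 gives d = 81 pt.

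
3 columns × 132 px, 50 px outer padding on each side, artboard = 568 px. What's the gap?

Take off 100 px of margins, leaving 468 px.
Columns use 396 px, leaving 72 px across 2 gaps = 36 px each.

36 px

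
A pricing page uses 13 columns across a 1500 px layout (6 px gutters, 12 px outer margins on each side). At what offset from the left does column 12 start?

Inside the margins: 1500 − 24 = 1476 px.
13c + 12·6 = 1476 → 13c = 1404 → c = 108 px.
Column 12 starts at margin + 11·(column + gutter) = 12 + 11·114 = 1266 px.

1266 px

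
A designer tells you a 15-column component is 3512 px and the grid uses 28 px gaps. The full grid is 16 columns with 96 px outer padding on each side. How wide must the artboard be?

3512 − 14·28 = 3120; ÷15 gives c = 208 px.
Artboard = 2·96 + 16·208 + 15·28 = 192 + 3328 + 420 = 3940 px.

3940 px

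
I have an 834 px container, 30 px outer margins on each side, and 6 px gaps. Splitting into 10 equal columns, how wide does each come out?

72 px

Take off 60 px of margins, leaving 774 px.
774 − 9·6 = 720; ÷10 gives c = 72 px.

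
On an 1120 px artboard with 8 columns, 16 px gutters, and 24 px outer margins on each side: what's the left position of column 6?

704 px

Content = 1120 − 2·24 = 1072 px.
8c + 7·16 = 1072 → 8c = 960 → c = 120 px.
Each column+gutter stride is 136 px; 5 of them past the 24 px margin is 24 + 680 = 704 px.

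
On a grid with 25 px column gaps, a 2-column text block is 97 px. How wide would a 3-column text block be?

158 px

2 columns + 1 column gap: 2c + 1·25 = 97.
2c = 97 − 25 = 72, so c = 36 px.
3-column span = 3·36 + 2·25 = 158 px.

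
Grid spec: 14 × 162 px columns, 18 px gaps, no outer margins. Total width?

Summing: 2268 + 234 = 2502 px.

2502 px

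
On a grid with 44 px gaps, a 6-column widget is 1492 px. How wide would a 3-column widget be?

724 px

6 columns + 5 gaps: 6c + 5·44 = 1492.
6c = 1492 − 220 = 1272, so c = 212 px.
3-column span = 3·212 + 2·44 = 724 px.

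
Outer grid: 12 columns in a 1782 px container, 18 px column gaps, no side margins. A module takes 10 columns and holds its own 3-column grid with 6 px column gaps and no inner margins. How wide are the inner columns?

12c + 11·18 = 1782 → 12c = 1584 → c = 132 px.
10 columns plus 9 column gaps: 1320 + 162 = 1482 px.
3d + 2·6 = 1482 → 3d = 1470 → d = 490 px.

490 px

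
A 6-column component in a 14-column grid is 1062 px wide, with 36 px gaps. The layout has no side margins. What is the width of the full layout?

2526 px

6 columns + 5 gaps: 6c + 5·36 = 1062.
6c = 1062 − 180 = 882, so c = 147 px.
Layout = 14·147 + 13·36 = 2058 + 468 = 2526 px.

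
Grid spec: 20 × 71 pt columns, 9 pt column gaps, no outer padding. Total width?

Summing: 1420 + 171 = 1591 pt.

1591 pt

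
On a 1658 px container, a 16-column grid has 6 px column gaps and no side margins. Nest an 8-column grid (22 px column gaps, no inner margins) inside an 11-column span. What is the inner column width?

123 px

1658 − 15·6 = 1568; ÷16 gives c = 98 px.
11 columns plus 10 column gaps: 1078 + 60 = 1138 px.
1138 − 7·22 = 984; ÷8 gives d = 123 px.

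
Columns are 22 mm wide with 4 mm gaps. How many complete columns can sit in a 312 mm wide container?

12 columns: 12·22 + 11·4 = 308 mm ≤ 312.
13 columns: 334 mm > 312. So 12.

12 columns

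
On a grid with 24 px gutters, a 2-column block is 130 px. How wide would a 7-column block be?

515 px

2 columns + 1 gutter: 2c + 1·24 = 130.
2c = 130 − 24 = 106, so c = 53 px.
7-column span = 7·53 + 6·24 = 515 px.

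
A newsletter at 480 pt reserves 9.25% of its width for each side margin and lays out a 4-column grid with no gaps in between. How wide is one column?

Margins: 9.25% × 480 = 44.4 pt each, so content = 480 − 88.8 = 391.2 pt.
4c = 391.2 → c = 97.8 pt.

97.8 pt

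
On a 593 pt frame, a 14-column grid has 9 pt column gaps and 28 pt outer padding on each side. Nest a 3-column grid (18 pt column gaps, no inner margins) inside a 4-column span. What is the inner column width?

37 pt

Take off 56 pt of margins, leaving 537 pt.
537 − 13·9 = 420; ÷14 gives c = 30 pt.
4 columns plus 3 column gaps: 120 + 27 = 147 pt.
Subtracting 2 column gaps of 18 leaves 111 for 3 columns, so d = 37 pt.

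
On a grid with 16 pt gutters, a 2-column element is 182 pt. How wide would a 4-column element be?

2c + 1·16 = 182 → 2c = 166 → c = 83 pt.
Span of 4: 4·83 + 3·16 = 332 + 48 = 380 pt.

380 pt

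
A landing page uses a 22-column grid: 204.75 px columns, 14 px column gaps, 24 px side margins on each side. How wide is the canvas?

4846.5 px

Total width: 2·24 + 22·204.75 + 21·14 = 4846.5 px.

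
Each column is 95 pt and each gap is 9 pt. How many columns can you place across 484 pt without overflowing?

4 columns

k columns need k·95 + (k−1)·9 = k·104 − 9.
k·104 − 9 ≤ 484 → k ≤ 493 / 104 ≈ 4.74, so k = 4.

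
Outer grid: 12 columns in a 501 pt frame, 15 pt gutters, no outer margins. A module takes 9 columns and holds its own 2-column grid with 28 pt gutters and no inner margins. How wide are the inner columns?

12 columns + 11 gutters: 12c + 11·15 = 501.
12c = 501 − 165 = 336, so c = 28 pt.
9-column span = 9·28 + 8·15 = 372 pt.
2d + 1·28 = 372 → 2d = 344 → d = 172 pt.

172 pt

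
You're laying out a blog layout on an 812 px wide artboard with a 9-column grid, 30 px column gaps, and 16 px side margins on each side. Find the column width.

Content width = 812 − 2·16 = 780 px.
Subtracting 8 column gaps of 30 leaves 540 for 9 columns, so c = 60 px.

60 px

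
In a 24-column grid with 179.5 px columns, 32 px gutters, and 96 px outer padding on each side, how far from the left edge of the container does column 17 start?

3480 px

Column 17 starts at margin + 16·(column + gutter) = 96 + 16·211.5 = 3480 px.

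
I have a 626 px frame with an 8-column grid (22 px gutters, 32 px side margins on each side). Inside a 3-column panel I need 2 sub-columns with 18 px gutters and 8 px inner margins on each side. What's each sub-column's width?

81.5 px

Outer content = 626 − 2·32 = 562 px.
8 columns + 7 gutters: 8c + 7·22 = 562.
8c = 562 − 154 = 408, so c = 51 px.
3-column span = 3·51 + 2·22 = 197 px.
Inner content = 197 − 2·8 = 181 px.
2 columns + 1 gutter: 2d + 1·18 = 181.
2d = 181 − 18 = 163, so d = 81.5 px.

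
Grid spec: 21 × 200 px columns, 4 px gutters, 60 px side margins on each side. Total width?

4400 px

Adding margins, columns and gutters: 120 + 4200 + 80 = 4400 px.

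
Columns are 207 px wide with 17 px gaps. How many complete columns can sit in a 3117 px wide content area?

13 columns

Each extra column adds 207 + 17 = 224 px.
(3117 + 17) / 224 = 13.99, so 13 columns fit.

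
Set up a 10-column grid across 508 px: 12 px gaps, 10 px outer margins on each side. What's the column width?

38 px

Content width = 508 − 2·10 = 488 px.
488 − 9·12 = 380; ÷10 gives c = 38 px.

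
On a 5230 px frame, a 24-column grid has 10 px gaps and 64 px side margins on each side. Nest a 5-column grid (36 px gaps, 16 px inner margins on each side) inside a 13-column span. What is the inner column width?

Outer content = 5230 − 2·64 = 5102 px.
24c + 23·10 = 5102 → 24c = 4872 → c = 203 px.
13-column span = 13·203 + 12·10 = 2759 px.
Inner content = 2759 − 2·16 = 2727 px.
5 columns + 4 gaps: 5d + 4·36 = 2727.
5d = 2727 − 144 = 2583, so d = 516.6 px.

516.6 px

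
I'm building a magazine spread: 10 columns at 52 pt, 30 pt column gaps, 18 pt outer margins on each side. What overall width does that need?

826 pt

Total width: 2·18 + 10·52 + 9·30 = 826 pt.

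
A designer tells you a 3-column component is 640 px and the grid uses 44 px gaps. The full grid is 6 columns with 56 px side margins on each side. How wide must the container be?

Subtracting 2 gaps of 44 leaves 552 for 3 columns, so c = 184 px.
Adding margins, columns and gutters: 112 + 1104 + 220 = 1436 px.

1436 px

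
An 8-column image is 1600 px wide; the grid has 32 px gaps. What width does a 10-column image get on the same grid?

2008 px

1600 − 7·32 = 1376; ÷8 gives c = 172 px.
10-column span = 10·172 + 9·32 = 2008 px.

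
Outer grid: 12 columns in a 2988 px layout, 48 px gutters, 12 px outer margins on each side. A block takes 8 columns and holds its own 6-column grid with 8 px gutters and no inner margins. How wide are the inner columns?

Subtract both margins: 2988 − 2·12 = 2964 px.
Subtracting 11 gutters of 48 leaves 2436 for 12 columns, so c = 203 px.
8 columns plus 7 gutters: 1624 + 336 = 1960 px.
Subtracting 5 gutters of 8 leaves 1920 for 6 columns, so d = 320 px.

320 px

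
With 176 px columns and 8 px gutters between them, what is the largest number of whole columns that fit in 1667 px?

9 columns

Each extra column adds 176 + 8 = 184 px.
(1667 + 8) / 184 = 9.10, so 9 columns fit.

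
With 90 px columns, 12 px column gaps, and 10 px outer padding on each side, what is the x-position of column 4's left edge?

316 px

Before column 4: the margin + 3 columns + 3 column gaps.
Offset = 10 + 3·(90 + 12) = 10 + 306 = 316 px.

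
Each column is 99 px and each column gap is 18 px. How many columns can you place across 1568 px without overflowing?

k columns need k·99 + (k−1)·18 = k·117 − 18.
k·117 − 18 ≤ 1568 → k ≤ 1586 / 117 ≈ 13.56, so k = 13.

13 columns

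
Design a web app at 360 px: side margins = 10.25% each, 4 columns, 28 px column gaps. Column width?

360 × (1 − 2·10.25%) = 360 × 79.5% = 286.2 px for the columns.
4 columns + 3 column gaps: 4c + 3·28 = 286.2.
4c = 286.2 − 84 = 202.2, so c = 50.55 px.

50.55 px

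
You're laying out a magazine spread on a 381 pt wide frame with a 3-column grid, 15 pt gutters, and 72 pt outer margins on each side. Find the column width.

69 pt

Take off 144 pt of margins, leaving 237 pt.
3 columns + 2 gutters: 3c + 2·15 = 237.
3c = 237 − 30 = 207, so c = 69 pt.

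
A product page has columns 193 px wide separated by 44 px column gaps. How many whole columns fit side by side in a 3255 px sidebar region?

13 columns

k columns need k·193 + (k−1)·44 = k·237 − 44.
k·237 − 44 ≤ 3255 → k ≤ 3299 / 237 ≈ 13.92, so k = 13.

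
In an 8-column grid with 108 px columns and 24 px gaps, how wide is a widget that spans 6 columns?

Span of 6: 6·108 + 5·24 = 648 + 120 = 768 px.

768 px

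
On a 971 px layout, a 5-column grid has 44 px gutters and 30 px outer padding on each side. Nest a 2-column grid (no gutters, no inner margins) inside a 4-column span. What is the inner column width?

360 px

Take off 60 px of margins, leaving 911 px.
5c + 4·44 = 911 → 5c = 735 → c = 147 px.
4-column span = 4·147 + 3·44 = 720 px.
2d = 720 → d = 360 px.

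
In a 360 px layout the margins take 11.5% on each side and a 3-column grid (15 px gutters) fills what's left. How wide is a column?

Margins: 11.5% × 360 = 41.4 px each, so content = 360 − 82.8 = 277.2 px.
3 columns + 2 gutters: 3c + 2·15 = 277.2.
3c = 277.2 − 30 = 247.2, so c = 82.4 px.

82.4 px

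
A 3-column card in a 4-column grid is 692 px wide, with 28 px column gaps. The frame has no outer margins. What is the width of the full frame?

932 px

Subtracting 2 column gaps of 28 leaves 636 for 3 columns, so c = 212 px.
Frame = 4·212 + 3·28 = 848 + 84 = 932 px.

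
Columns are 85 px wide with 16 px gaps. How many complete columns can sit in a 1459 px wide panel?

14 columns

14 columns: 14·85 + 13·16 = 1398 px ≤ 1459.
15 columns: 1499 px > 1459. So 14.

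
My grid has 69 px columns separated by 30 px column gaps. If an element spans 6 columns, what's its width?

Span of 6: 6·69 + 5·30 = 414 + 150 = 564 px.

564 px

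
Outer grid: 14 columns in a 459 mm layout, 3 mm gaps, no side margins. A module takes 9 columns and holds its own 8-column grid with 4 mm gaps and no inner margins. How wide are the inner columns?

33.25 mm

14c + 13·3 = 459 → 14c = 420 → c = 30 mm.
Span of 9: 9·30 + 8·3 = 270 + 24 = 294 mm.
Subtracting 7 gaps of 4 leaves 266 for 8 columns, so d = 33.25 mm.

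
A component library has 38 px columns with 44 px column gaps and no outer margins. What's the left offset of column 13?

984 px

Each column+gutter stride is 82 px; with no margin, 12 of them is 984 px.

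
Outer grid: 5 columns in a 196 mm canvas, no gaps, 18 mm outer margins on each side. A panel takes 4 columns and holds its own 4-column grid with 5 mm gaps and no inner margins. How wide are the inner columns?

28.25 mm

Subtract both margins: 196 − 2·18 = 160 mm.
160 / 5 = 32 mm per column.
4-column span = 4·32 = 128 mm.
128 − 3·5 = 113; ÷4 gives d = 28.25 mm.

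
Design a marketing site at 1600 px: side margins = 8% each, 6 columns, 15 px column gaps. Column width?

211.5 px

1600 × (1 − 2·8%) = 1600 × 84% = 1344 px for the columns.
Subtracting 5 column gaps of 15 leaves 1269 for 6 columns, so c = 211.5 px.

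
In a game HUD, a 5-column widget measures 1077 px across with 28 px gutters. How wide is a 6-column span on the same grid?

1298 px

1077 − 4·28 = 965; ÷5 gives c = 193 px.
Span of 6: 6·193 + 5·28 = 1158 + 140 = 1298 px.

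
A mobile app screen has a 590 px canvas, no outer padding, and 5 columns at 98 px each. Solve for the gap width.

25 px

5 columns take 5·98 = 490 px; remaining 100 splits into 4 gaps.
g = 100 / 4 = 25 px.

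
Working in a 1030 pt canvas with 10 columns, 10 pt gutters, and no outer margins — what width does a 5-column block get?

10 columns + 9 gutters: 10c + 9·10 = 1030.
10c = 1030 − 90 = 940, so c = 94 pt.
5-column span = 5·94 + 4·10 = 510 pt.

510 pt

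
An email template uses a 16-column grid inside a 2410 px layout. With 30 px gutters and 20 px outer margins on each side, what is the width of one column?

120 px

Take off 40 px of margins, leaving 2370 px.
16c + 15·30 = 2370 → 16c = 1920 → c = 120 px.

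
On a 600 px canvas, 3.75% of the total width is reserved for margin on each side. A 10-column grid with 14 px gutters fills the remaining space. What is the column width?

600 × (1 − 2·3.75%) = 600 × 92.5% = 555 px for the columns.
10c + 9·14 = 555 → 10c = 429 → c = 42.9 px.

42.9 px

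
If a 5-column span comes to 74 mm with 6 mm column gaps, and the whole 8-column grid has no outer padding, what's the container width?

122 mm

5c + 4·6 = 74 → 5c = 50 → c = 10 mm.
Summing: 80 + 42 = 122 mm.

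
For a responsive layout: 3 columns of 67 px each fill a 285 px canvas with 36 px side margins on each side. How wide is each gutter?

6 px

Take off 72 px of margins, leaving 213 px.
3 columns take 3·67 = 201 px; remaining 12 splits into 2 gutters.
g = 12 / 2 = 6 px.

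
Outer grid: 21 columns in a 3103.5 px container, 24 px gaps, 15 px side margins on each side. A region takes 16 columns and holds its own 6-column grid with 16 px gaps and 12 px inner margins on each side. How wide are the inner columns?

372 px

Take off 30 px of margins, leaving 3073.5 px.
Subtracting 20 gaps of 24 leaves 2593.5 for 21 columns, so c = 123.5 px.
16 columns plus 15 gaps: 1976 + 360 = 2336 px.
Inner content = 2336 − 2·12 = 2312 px.
Subtracting 5 gaps of 16 leaves 2232 for 6 columns, so d = 372 px.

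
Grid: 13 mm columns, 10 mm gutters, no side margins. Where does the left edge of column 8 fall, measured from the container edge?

Before column 8: 7 columns + 7 gutters.
Offset = 7·(13 + 10) = 7·23 = 161 mm.

161 mm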